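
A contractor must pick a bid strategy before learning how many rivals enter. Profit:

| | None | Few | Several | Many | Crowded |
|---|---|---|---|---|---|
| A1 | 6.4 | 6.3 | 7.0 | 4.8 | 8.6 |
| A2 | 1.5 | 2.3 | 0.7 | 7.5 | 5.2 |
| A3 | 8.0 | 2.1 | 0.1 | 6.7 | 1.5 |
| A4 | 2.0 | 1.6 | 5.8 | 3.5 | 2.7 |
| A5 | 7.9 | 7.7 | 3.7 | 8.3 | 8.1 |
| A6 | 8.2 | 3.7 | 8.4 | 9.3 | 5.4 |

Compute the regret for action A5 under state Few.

0.0

Best payoff under Few is 7.7.
Regret = 7.7 − 7.7 = 0.0.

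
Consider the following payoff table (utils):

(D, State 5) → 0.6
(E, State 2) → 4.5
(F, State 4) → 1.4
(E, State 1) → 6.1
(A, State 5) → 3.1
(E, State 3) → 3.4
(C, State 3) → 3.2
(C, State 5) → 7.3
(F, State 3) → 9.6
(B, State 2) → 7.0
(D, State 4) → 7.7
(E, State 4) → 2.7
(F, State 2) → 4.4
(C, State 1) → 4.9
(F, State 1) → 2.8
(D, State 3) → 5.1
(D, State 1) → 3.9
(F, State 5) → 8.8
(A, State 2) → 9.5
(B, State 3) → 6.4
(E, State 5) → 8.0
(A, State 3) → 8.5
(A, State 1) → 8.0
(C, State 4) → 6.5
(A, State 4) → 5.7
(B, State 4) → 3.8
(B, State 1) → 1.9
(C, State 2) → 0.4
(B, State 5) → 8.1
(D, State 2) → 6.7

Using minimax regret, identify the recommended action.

A

Column bests: State 1=8.0, State 2=9.5, State 3=9.6, State 4=7.7, State 5=8.8.
A regrets: 0.0, 0.0, 1.1, 2.0, 5.7 → max 5.7
B regrets: 6.1, 2.5, 3.2, 3.9, 0.7 → max 6.1
C regrets: 3.1, 9.1, 6.4, 1.2, 1.5 → max 9.1
D regrets: 4.1, 2.8, 4.5, 0.0, 8.2 → max 8.2
E regrets: 1.9, 5.0, 6.2, 5.0, 0.8 → max 6.2
F regrets: 5.2, 5.1, 0.0, 6.3, 0.0 → max 6.3
Smallest max regret = 5.7 → A.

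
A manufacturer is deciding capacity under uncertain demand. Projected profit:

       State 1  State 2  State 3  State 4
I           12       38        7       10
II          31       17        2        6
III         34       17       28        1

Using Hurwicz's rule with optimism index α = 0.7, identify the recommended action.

I

I: 0.7·38 + 0.3·7 = 28.7
II: 0.7·31 + 0.3·2 = 22.3
III: 0.7·34 + 0.3·1 = 24.1
Highest Hurwicz score = 28.7 → I.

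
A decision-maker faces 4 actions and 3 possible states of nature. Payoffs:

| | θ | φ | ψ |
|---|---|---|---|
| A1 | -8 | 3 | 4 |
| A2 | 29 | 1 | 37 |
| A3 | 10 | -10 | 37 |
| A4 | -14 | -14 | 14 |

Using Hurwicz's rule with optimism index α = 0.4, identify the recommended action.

A2

A1: 0.4·4 + 0.6·(-8) = -3.2
A2: 0.4·37 + 0.6·1 = 15.4
A3: 0.4·37 + 0.6·(-10) = 8.8
A4: 0.4·14 + 0.6·(-14) = -2.8
Highest Hurwicz score = 15.4 → A2.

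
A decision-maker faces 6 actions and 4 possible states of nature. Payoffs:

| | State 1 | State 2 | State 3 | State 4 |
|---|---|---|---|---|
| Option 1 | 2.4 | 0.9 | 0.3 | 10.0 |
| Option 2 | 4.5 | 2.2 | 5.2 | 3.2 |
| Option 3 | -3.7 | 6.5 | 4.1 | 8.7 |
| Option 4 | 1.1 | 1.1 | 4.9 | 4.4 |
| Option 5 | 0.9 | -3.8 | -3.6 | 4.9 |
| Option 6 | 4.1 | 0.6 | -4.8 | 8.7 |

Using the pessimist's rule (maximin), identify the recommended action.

Row minima: Option 1=0.3, Option 2=2.2, Option 3=-3.7, Option 4=1.1, Option 5=-3.8, Option 6=-4.8
Best worst-case = 2.2 → Option 2.

Option 2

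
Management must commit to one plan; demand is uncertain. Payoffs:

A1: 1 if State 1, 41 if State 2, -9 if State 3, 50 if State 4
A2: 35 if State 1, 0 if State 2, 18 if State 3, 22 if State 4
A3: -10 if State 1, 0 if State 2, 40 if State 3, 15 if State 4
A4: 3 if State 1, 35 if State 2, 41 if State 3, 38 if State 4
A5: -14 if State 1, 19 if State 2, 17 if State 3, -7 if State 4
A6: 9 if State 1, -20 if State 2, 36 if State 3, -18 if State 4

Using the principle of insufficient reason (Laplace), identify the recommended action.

A4

Row averages: A1=20.75, A2=18.75, A3=11.25, A4=29.25, A5=3.75, A6=1.75
Highest average = 29.25 → A4.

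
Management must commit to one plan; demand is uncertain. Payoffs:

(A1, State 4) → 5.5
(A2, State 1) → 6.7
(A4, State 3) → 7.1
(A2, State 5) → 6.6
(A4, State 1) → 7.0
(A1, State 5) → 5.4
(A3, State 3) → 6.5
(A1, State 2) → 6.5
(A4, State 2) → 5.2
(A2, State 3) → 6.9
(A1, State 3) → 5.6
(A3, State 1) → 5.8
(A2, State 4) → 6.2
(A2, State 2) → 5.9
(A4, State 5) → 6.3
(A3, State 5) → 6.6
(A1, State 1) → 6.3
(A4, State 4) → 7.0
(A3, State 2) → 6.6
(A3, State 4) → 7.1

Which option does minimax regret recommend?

A2

Column bests: State 1=7.0, State 2=6.6, State 3=7.1, State 4=7.1, State 5=6.6.
A1 regrets: 0.7, 0.1, 1.5, 1.6, 1.2 → max 1.6
A2 regrets: 0.3, 0.7, 0.2, 0.9, 0.0 → max 0.9
A3 regrets: 1.2, 0.0, 0.6, 0.0, 0.0 → max 1.2
A4 regrets: 0.0, 1.4, 0.0, 0.1, 0.3 → max 1.4
Smallest max regret = 0.9 → A2.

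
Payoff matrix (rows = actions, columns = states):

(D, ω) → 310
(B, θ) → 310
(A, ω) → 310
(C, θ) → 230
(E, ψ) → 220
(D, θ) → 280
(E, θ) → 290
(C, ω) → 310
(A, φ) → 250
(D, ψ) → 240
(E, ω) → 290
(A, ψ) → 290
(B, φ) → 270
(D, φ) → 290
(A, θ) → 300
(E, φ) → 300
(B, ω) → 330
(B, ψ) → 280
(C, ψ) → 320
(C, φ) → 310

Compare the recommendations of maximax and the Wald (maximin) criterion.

maximax → B; maximin → B (agree)

Row maxima: A=310, B=330, C=320, D=310, E=300
Best best-case = 330 → B.
Row minima: A=250, B=270, C=230, D=240, E=220
Best worst-case = 270 → B.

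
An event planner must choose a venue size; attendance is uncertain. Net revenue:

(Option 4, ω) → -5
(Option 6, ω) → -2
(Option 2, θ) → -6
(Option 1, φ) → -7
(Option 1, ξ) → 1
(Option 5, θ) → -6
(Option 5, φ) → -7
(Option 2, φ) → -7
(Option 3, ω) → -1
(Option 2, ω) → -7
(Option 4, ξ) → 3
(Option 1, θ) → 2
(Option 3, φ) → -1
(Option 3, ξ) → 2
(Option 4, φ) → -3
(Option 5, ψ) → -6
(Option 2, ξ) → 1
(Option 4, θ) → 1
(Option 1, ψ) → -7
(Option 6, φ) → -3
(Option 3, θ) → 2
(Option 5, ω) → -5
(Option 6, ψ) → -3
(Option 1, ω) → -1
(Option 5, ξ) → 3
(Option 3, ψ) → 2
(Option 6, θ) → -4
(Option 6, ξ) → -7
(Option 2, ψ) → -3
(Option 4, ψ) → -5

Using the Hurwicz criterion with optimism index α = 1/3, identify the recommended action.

Option 1: 1/3·2 + 2/3·(-7) = -4
Option 2: 1/3·1 + 2/3·(-7) = -13/3
Option 3: 1/3·2 + 2/3·(-1) = 0
Option 4: 1/3·3 + 2/3·(-5) = -7/3
Option 5: 1/3·3 + 2/3·(-7) = -11/3
Option 6: 1/3·(-2) + 2/3·(-7) = -16/3
Highest Hurwicz score = 0 → Option 3.

Option 3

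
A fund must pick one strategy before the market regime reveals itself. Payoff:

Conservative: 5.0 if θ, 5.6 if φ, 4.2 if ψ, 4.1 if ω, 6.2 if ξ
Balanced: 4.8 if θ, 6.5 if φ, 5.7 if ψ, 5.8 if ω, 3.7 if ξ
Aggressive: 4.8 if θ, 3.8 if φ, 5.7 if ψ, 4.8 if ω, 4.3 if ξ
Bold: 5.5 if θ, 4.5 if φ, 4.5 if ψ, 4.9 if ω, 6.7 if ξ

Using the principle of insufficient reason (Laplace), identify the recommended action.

Balanced

Row averages: Conservative=5.02, Balanced=5.3, Aggressive=4.68, Bold=5.22
Highest average = 5.3 → Balanced.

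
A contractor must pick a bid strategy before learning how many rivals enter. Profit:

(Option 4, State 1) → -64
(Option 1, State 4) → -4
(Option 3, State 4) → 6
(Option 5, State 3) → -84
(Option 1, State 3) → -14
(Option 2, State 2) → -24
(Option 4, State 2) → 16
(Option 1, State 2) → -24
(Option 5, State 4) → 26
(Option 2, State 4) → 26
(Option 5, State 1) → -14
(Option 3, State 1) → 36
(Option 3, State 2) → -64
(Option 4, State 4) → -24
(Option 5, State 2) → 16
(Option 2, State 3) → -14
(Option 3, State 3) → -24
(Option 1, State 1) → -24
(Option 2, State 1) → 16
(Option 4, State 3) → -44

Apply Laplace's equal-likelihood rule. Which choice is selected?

Row averages: Option 1=-16.5, Option 2=1, Option 3=-11.5, Option 4=-29, Option 5=-14
Highest average = 1 → Option 2.

Option 2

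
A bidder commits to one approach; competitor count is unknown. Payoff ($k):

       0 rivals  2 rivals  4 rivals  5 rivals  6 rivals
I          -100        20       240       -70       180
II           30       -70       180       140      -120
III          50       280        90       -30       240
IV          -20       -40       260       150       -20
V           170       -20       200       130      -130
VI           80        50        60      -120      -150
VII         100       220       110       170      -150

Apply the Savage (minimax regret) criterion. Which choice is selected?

Column bests: 0 rivals=170, 2 rivals=280, 4 rivals=260, 5 rivals=170, 6 rivals=240.
I regrets: 270, 260, 20, 240, 60 → max 270
II regrets: 140, 350, 80, 30, 360 → max 360
III regrets: 120, 0, 170, 200, 0 → max 200
IV regrets: 190, 320, 0, 20, 260 → max 320
V regrets: 0, 300, 60, 40, 370 → max 370
VI regrets: 90, 230, 200, 290, 390 → max 390
VII regrets: 70, 60, 150, 0, 390 → max 390
Smallest max regret = 200 → III.

III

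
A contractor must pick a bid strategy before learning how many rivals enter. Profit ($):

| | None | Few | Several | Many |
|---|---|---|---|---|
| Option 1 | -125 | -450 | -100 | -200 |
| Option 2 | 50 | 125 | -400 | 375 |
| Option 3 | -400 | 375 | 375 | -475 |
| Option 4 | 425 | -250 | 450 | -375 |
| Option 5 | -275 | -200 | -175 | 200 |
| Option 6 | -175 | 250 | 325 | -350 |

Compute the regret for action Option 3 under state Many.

850

Best payoff under Many is 375.
Regret = 375 − (-475) = 850.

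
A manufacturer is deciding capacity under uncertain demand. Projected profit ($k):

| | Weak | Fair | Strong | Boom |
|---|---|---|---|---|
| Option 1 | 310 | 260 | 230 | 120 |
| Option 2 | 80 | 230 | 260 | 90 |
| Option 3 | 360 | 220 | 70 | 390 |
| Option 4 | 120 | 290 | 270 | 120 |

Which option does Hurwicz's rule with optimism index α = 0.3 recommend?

Option 1

Option 1: 0.3·310 + 0.7·120 = 177
Option 2: 0.3·260 + 0.7·80 = 134
Option 3: 0.3·390 + 0.7·70 = 166
Option 4: 0.3·290 + 0.7·120 = 171
Highest Hurwicz score = 177 → Option 1.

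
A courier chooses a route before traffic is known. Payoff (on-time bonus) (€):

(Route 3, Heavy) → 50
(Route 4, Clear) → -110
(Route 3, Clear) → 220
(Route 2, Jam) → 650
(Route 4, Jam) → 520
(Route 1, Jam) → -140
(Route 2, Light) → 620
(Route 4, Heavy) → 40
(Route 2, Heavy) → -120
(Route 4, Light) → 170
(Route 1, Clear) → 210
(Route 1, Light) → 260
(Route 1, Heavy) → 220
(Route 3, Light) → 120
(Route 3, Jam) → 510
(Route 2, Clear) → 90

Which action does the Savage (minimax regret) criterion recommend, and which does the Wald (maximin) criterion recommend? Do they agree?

minimax regret → Route 2; maximin → Route 3 (disagree)

Column bests: Clear=220, Light=620, Heavy=220, Jam=650.
Route 1 regrets: 10, 360, 0, 790 → max 790
Route 2 regrets: 130, 0, 340, 0 → max 340
Route 3 regrets: 0, 500, 170, 140 → max 500
Route 4 regrets: 330, 450, 180, 130 → max 450
Smallest max regret = 340 → Route 2.
Row minima: Route 1=-140, Route 2=-120, Route 3=50, Route 4=-110
Best worst-case = 50 → Route 3.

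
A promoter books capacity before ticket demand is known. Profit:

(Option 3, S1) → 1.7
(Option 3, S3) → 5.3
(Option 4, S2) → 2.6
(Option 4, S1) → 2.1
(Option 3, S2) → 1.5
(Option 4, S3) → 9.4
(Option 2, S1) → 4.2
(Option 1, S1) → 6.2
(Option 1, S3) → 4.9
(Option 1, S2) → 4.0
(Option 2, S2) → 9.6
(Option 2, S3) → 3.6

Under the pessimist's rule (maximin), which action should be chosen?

Option 1

Row minima: Option 1=4.0, Option 2=3.6, Option 3=1.5, Option 4=2.1
Best worst-case = 4.0 → Option 1.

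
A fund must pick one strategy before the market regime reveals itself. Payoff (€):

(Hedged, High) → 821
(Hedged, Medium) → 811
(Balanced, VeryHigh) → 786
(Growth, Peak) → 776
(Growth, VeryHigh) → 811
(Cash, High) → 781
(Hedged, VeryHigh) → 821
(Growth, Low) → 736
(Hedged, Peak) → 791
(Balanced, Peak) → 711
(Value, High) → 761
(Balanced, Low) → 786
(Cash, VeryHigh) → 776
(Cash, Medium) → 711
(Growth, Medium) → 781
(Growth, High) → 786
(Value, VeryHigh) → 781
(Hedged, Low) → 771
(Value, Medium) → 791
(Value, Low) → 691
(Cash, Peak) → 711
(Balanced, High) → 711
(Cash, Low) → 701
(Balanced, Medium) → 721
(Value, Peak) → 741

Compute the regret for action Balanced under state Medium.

Best payoff under Medium is 811.
Regret = 811 − 721 = 90.

90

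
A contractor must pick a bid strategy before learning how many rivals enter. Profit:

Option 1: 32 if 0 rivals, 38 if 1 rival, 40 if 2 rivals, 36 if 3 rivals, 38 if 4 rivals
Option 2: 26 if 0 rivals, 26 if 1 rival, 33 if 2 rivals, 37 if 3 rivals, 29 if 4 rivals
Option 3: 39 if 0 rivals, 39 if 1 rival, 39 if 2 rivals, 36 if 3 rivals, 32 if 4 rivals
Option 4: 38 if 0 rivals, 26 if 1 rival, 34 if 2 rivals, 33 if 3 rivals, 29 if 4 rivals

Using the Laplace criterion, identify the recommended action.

Option 3

Row averages: Option 1=36.8, Option 2=30.2, Option 3=37, Option 4=32
Highest average = 37 → Option 3.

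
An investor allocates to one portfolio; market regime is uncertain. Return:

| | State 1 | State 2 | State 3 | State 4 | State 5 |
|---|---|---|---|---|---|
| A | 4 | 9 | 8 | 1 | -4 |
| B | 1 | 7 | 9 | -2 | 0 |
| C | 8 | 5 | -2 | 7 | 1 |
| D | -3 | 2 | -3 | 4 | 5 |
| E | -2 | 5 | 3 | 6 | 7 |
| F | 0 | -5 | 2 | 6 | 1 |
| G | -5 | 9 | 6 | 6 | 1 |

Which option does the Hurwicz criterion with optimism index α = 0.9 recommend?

B

A: 0.9·9 + 0.1·(-4) = 7.7
B: 0.9·9 + 0.1·(-2) = 7.9
C: 0.9·8 + 0.1·(-2) = 7
D: 0.9·5 + 0.1·(-3) = 4.2
E: 0.9·7 + 0.1·(-2) = 6.1
F: 0.9·6 + 0.1·(-5) = 4.9
G: 0.9·9 + 0.1·(-5) = 7.6
Highest Hurwicz score = 7.9 → B.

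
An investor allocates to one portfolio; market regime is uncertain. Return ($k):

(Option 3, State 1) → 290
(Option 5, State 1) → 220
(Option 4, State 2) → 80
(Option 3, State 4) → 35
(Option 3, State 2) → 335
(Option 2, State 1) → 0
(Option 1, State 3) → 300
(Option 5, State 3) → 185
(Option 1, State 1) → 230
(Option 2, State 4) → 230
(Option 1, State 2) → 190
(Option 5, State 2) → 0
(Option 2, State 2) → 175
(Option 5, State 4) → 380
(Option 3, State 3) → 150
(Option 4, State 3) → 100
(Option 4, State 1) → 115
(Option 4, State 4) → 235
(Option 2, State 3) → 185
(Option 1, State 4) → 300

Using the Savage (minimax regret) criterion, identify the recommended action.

Column bests: State 1=290, State 2=335, State 3=300, State 4=380.
Option 1 regrets: 60, 145, 0, 80 → max 145
Option 2 regrets: 290, 160, 115, 150 → max 290
Option 3 regrets: 0, 0, 150, 345 → max 345
Option 4 regrets: 175, 255, 200, 145 → max 255
Option 5 regrets: 70, 335, 115, 0 → max 335
Smallest max regret = 145 → Option 1.

Option 1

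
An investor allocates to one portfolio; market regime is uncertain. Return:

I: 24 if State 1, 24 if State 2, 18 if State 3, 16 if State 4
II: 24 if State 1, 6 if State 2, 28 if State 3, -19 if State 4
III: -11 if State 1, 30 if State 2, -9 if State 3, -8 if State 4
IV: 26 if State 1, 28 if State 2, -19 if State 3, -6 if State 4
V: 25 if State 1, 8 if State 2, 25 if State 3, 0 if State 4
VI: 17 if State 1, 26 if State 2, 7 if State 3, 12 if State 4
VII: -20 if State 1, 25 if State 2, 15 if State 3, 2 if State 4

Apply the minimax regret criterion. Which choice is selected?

Column bests: State 1=26, State 2=30, State 3=28, State 4=16.
I regrets: 2, 6, 10, 0 → max 10
II regrets: 2, 24, 0, 35 → max 35
III regrets: 37, 0, 37, 24 → max 37
IV regrets: 0, 2, 47, 22 → max 47
V regrets: 1, 22, 3, 16 → max 22
VI regrets: 9, 4, 21, 4 → max 21
VII regrets: 46, 5, 13, 14 → max 46
Smallest max regret = 10 → I.

I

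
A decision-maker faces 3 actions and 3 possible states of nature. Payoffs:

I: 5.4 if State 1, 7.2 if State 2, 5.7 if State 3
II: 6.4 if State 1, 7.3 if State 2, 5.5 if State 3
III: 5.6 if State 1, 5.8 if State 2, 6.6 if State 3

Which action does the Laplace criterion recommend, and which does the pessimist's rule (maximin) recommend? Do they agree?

Row averages: I=6.1, II=6.4, III=6
Highest average = 6.4 → II.
Row minima: I=5.4, II=5.5, III=5.6
Best worst-case = 5.6 → III.

laplace → II; maximin → III (disagree)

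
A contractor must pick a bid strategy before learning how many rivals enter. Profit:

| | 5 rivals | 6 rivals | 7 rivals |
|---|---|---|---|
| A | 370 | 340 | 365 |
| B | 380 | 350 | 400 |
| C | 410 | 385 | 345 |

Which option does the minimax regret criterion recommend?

Column bests: 5 rivals=410, 6 rivals=385, 7 rivals=400.
A regrets: 40, 45, 35 → max 45
B regrets: 30, 35, 0 → max 35
C regrets: 0, 0, 55 → max 55
Smallest max regret = 35 → B.

B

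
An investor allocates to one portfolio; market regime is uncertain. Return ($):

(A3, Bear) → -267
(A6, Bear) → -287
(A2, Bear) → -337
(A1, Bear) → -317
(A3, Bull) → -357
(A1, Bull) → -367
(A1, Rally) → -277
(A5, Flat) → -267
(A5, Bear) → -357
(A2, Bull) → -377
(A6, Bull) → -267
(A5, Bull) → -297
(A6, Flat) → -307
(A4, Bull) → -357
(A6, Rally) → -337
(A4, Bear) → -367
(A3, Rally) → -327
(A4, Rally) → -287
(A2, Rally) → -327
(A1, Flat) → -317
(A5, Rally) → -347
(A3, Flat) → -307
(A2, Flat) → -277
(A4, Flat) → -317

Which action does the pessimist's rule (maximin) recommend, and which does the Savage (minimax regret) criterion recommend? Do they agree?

maximin → A6; minimax regret → A6 (agree)

Row minima: A1=-367, A2=-377, A3=-357, A4=-367, A5=-357, A6=-337
Best worst-case = -337 → A6.
Column bests: Bear=-267, Flat=-267, Bull=-267, Rally=-277.
A1 regrets: 50, 50, 100, 0 → max 100
A2 regrets: 70, 10, 110, 50 → max 110
A3 regrets: 0, 40, 90, 50 → max 90
A4 regrets: 100, 50, 90, 10 → max 100
A5 regrets: 90, 0, 30, 70 → max 90
A6 regrets: 20, 40, 0, 60 → max 60
Smallest max regret = 60 → A6.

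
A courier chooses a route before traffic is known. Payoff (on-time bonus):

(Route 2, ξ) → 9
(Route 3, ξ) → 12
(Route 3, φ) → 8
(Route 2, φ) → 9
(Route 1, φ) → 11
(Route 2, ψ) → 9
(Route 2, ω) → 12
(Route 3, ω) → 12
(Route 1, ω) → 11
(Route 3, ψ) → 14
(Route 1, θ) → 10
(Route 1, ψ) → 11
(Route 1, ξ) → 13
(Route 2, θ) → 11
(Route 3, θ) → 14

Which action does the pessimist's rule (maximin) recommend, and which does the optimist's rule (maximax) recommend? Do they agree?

maximin → Route 1; maximax → Route 3 (disagree)

Row minima: Route 1=10, Route 2=9, Route 3=8
Best worst-case = 10 → Route 1.
Row maxima: Route 1=13, Route 2=12, Route 3=14
Best best-case = 14 → Route 3.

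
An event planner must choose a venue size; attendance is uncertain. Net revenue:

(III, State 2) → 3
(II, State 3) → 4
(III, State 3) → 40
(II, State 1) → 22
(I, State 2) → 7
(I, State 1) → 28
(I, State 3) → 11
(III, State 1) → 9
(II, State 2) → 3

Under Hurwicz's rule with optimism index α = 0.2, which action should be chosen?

I: 0.2·28 + 0.8·7 = 11.2
II: 0.2·22 + 0.8·3 = 6.8
III: 0.2·40 + 0.8·3 = 10.4
Highest Hurwicz score = 11.2 → I.

I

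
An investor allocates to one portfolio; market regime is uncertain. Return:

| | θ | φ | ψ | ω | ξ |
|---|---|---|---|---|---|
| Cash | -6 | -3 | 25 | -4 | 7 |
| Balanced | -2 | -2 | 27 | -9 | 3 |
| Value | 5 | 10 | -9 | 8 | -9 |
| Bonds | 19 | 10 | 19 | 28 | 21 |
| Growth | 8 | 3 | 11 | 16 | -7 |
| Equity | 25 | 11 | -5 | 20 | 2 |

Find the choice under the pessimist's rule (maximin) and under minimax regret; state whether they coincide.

maximin → Bonds; minimax regret → Bonds (agree)

Row minima: Cash=-6, Balanced=-9, Value=-9, Bonds=10, Growth=-7, Equity=-5
Best worst-case = 10 → Bonds.
Column bests: θ=25, φ=11, ψ=27, ω=28, ξ=21.
Cash regrets: 31, 14, 2, 32, 14 → max 32
Balanced regrets: 27, 13, 0, 37, 18 → max 37
Value regrets: 20, 1, 36, 20, 30 → max 36
Bonds regrets: 6, 1, 8, 0, 0 → max 8
Growth regrets: 17, 8, 16, 12, 28 → max 28
Equity regrets: 0, 0, 32, 8, 19 → max 32
Smallest max regret = 8 → Bonds.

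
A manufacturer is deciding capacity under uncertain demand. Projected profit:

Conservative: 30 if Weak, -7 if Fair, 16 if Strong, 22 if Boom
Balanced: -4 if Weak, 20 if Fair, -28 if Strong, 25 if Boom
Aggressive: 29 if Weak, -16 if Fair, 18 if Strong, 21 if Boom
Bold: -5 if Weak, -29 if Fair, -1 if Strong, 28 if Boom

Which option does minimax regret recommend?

Column bests: Weak=30, Fair=20, Strong=18, Boom=28.
Conservative regrets: 0, 27, 2, 6 → max 27
Balanced regrets: 34, 0, 46, 3 → max 46
Aggressive regrets: 1, 36, 0, 7 → max 36
Bold regrets: 35, 49, 19, 0 → max 49
Smallest max regret = 27 → Conservative.

Conservative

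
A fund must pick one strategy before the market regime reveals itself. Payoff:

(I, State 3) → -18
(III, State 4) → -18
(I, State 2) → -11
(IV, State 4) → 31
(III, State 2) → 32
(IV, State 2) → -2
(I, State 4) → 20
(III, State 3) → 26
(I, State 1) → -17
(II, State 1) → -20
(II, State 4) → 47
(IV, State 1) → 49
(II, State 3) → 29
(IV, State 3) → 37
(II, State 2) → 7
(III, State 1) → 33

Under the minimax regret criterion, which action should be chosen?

Column bests: State 1=49, State 2=32, State 3=37, State 4=47.
I regrets: 66, 43, 55, 27 → max 66
II regrets: 69, 25, 8, 0 → max 69
III regrets: 16, 0, 11, 65 → max 65
IV regrets: 0, 34, 0, 16 → max 34
Smallest max regret = 34 → IV.

IV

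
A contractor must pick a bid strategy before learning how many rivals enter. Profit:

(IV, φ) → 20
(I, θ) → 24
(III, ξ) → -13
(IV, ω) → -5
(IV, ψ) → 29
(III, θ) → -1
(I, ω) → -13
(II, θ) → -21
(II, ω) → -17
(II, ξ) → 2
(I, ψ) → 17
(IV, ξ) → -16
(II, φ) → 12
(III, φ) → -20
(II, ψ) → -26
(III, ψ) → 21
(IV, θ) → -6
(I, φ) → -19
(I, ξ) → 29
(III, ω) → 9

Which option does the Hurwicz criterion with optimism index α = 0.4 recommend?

IV

I: 0.4·29 + 0.6·(-19) = 0.2
II: 0.4·12 + 0.6·(-26) = -10.8
III: 0.4·21 + 0.6·(-20) = -3.6
IV: 0.4·29 + 0.6·(-16) = 2
Highest Hurwicz score = 2 → IV.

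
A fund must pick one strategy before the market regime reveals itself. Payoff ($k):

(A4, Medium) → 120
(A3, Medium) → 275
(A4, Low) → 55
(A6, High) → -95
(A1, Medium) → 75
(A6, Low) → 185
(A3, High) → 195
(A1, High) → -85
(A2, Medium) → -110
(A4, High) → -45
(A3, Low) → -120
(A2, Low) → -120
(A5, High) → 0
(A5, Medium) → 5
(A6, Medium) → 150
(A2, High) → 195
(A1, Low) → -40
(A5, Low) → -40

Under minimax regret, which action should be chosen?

A4

Column bests: Low=185, Medium=275, High=195.
A1 regrets: 225, 200, 280 → max 280
A2 regrets: 305, 385, 0 → max 385
A3 regrets: 305, 0, 0 → max 305
A4 regrets: 130, 155, 240 → max 240
A5 regrets: 225, 270, 195 → max 270
A6 regrets: 0, 125, 290 → max 290
Smallest max regret = 240 → A4.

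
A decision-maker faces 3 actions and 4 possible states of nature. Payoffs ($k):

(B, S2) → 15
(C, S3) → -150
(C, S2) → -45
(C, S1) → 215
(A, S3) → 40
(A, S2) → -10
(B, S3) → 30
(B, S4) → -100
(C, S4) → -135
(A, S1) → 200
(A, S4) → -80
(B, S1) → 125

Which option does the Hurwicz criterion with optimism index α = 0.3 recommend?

A

A: 0.3·200 + 0.7·(-80) = 4
B: 0.3·125 + 0.7·(-100) = -32.5
C: 0.3·215 + 0.7·(-150) = -40.5
Highest Hurwicz score = 4 → A.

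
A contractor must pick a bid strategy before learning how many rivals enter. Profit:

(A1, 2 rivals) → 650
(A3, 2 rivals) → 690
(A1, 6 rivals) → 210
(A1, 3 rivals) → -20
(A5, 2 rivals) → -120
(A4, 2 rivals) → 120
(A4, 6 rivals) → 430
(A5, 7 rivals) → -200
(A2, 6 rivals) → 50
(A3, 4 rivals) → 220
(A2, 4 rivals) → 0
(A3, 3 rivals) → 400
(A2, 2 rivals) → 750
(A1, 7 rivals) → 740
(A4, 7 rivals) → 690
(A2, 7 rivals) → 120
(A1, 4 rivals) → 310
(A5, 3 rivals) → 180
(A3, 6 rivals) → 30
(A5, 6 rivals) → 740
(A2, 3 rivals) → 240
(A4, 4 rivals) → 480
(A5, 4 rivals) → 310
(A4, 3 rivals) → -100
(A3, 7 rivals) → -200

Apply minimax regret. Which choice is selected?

Column bests: 2 rivals=750, 3 rivals=400, 4 rivals=480, 6 rivals=740, 7 rivals=740.
A1 regrets: 100, 420, 170, 530, 0 → max 530
A2 regrets: 0, 160, 480, 690, 620 → max 690
A3 regrets: 60, 0, 260, 710, 940 → max 940
A4 regrets: 630, 500, 0, 310, 50 → max 630
A5 regrets: 870, 220, 170, 0, 940 → max 940
Smallest max regret = 530 → A1.

A1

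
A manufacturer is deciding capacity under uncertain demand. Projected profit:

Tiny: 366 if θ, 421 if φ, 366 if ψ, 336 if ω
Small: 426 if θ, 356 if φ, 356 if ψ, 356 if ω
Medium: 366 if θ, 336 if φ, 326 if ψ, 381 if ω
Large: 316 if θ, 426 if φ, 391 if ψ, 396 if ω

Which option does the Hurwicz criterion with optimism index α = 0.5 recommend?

Small

Tiny: 0.5·421 + 0.5·336 = 378.5
Small: 0.5·426 + 0.5·356 = 391
Medium: 0.5·381 + 0.5·326 = 353.5
Large: 0.5·426 + 0.5·316 = 371
Highest Hurwicz score = 391 → Small.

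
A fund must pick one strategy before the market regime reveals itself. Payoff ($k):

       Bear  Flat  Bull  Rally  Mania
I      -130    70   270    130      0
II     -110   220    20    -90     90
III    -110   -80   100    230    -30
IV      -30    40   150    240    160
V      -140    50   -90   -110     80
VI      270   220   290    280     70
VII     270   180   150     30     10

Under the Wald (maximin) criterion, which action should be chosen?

Row minima: I=-130, II=-110, III=-110, IV=-30, V=-140, VI=70, VII=10
Best worst-case = 70 → VI.

VI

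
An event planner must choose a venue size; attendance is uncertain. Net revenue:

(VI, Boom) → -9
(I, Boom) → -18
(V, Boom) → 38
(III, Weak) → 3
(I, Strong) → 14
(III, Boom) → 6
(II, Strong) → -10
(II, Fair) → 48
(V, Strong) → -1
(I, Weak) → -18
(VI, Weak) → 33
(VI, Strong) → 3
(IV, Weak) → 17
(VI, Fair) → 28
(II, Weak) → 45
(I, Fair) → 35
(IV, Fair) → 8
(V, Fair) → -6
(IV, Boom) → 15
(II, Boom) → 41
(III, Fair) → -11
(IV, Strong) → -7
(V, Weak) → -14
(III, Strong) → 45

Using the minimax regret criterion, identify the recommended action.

VI

Column bests: Weak=45, Fair=48, Strong=45, Boom=41.
I regrets: 63, 13, 31, 59 → max 63
II regrets: 0, 0, 55, 0 → max 55
III regrets: 42, 59, 0, 35 → max 59
IV regrets: 28, 40, 52, 26 → max 52
V regrets: 59, 54, 46, 3 → max 59
VI regrets: 12, 20, 42, 50 → max 50
Smallest max regret = 50 → VI.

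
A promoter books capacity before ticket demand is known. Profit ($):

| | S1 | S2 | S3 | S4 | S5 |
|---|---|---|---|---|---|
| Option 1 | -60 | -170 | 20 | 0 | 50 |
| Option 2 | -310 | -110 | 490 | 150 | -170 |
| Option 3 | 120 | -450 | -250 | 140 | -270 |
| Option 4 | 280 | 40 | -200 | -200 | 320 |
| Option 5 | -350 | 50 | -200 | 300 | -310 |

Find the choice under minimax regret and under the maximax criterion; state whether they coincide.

Column bests: S1=280, S2=50, S3=490, S4=300, S5=320.
Option 1 regrets: 340, 220, 470, 300, 270 → max 470
Option 2 regrets: 590, 160, 0, 150, 490 → max 590
Option 3 regrets: 160, 500, 740, 160, 590 → max 740
Option 4 regrets: 0, 10, 690, 500, 0 → max 690
Option 5 regrets: 630, 0, 690, 0, 630 → max 690
Smallest max regret = 470 → Option 1.
Row maxima: Option 1=50, Option 2=490, Option 3=140, Option 4=320, Option 5=300
Best best-case = 490 → Option 2.

minimax regret → Option 1; maximax → Option 2 (disagree)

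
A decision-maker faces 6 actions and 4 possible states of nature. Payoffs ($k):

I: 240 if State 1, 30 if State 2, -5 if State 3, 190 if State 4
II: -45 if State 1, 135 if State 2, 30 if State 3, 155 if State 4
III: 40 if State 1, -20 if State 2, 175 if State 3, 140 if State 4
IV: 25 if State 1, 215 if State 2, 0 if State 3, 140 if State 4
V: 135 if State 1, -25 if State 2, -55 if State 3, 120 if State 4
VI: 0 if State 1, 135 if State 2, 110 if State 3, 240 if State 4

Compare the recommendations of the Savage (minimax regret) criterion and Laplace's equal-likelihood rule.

Column bests: State 1=240, State 2=215, State 3=175, State 4=240.
I regrets: 0, 185, 180, 50 → max 185
II regrets: 285, 80, 145, 85 → max 285
III regrets: 200, 235, 0, 100 → max 235
IV regrets: 215, 0, 175, 100 → max 215
V regrets: 105, 240, 230, 120 → max 240
VI regrets: 240, 80, 65, 0 → max 240
Smallest max regret = 185 → I.
Row averages: I=113.75, II=68.75, III=83.75, IV=95, V=43.75, VI=121.25
Highest average = 121.25 → VI.

minimax regret → I; laplace → VI (disagree)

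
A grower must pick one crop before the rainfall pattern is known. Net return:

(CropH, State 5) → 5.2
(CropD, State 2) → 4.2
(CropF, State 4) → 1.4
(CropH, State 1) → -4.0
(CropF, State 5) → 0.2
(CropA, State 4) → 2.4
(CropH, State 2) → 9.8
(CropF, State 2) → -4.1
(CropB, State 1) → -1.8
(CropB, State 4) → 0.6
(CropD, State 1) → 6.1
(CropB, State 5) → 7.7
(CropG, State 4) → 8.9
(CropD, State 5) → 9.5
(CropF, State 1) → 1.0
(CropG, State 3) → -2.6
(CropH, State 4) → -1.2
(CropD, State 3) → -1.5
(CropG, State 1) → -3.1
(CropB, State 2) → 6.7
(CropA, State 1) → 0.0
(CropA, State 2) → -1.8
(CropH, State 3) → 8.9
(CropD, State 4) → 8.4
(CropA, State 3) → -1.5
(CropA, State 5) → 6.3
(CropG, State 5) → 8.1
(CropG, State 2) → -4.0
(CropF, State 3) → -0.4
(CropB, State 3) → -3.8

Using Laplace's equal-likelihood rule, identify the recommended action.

Row averages: CropA=1.08, CropD=5.34, CropH=3.74, CropB=1.88, CropG=1.46, CropF=-0.38
Highest average = 5.34 → CropD.

CropD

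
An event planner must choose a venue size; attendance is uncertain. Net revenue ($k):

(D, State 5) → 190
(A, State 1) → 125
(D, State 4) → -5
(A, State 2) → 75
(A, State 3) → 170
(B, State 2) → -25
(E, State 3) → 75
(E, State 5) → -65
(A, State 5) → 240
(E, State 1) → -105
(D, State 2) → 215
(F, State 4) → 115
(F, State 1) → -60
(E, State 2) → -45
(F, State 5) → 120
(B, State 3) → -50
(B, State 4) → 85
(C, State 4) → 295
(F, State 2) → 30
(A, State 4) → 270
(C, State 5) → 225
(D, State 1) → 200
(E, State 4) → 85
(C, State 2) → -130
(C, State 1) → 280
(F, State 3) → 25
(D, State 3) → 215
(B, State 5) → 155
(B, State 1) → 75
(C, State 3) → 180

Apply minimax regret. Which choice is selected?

A

Column bests: State 1=280, State 2=215, State 3=215, State 4=295, State 5=240.
A regrets: 155, 140, 45, 25, 0 → max 155
B regrets: 205, 240, 265, 210, 85 → max 265
C regrets: 0, 345, 35, 0, 15 → max 345
D regrets: 80, 0, 0, 300, 50 → max 300
E regrets: 385, 260, 140, 210, 305 → max 385
F regrets: 340, 185, 190, 180, 120 → max 340
Smallest max regret = 155 → A.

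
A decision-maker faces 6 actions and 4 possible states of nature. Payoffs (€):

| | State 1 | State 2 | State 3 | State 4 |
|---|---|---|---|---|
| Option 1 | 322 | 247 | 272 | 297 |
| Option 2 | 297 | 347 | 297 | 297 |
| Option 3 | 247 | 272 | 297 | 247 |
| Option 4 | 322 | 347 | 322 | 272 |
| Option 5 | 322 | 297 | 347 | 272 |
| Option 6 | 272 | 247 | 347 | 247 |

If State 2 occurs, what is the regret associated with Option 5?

50

Best payoff under State 2 is 347.
Regret = 347 − 297 = 50.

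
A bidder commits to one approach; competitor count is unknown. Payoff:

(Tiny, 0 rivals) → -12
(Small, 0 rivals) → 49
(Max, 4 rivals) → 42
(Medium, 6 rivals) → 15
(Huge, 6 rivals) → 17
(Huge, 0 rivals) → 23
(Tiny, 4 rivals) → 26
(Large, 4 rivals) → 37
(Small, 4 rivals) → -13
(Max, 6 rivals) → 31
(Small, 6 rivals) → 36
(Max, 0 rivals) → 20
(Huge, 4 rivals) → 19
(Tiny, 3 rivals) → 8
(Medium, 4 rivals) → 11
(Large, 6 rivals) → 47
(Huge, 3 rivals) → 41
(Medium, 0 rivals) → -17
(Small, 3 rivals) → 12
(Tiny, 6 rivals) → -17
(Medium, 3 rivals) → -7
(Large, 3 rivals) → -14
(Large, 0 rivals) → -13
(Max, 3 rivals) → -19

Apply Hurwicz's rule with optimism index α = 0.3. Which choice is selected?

Tiny: 0.3·26 + 0.7·(-17) = -4.1
Small: 0.3·49 + 0.7·(-13) = 5.6
Medium: 0.3·15 + 0.7·(-17) = -7.4
Large: 0.3·47 + 0.7·(-14) = 4.3
Huge: 0.3·41 + 0.7·17 = 24.2
Max: 0.3·42 + 0.7·(-19) = -0.7
Highest Hurwicz score = 24.2 → Huge.

Huge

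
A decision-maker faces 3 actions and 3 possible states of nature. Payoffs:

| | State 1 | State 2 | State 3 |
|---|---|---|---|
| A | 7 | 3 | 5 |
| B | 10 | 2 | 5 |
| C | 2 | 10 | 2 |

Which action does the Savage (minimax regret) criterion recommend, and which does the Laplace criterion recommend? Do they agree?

Column bests: State 1=10, State 2=10, State 3=5.
A regrets: 3, 7, 0 → max 7
B regrets: 0, 8, 0 → max 8
C regrets: 8, 0, 3 → max 8
Smallest max regret = 7 → A.
Row averages: A=5, B=17/3, C=14/3
Highest average = 17/3 → B.

minimax regret → A; laplace → B (disagree)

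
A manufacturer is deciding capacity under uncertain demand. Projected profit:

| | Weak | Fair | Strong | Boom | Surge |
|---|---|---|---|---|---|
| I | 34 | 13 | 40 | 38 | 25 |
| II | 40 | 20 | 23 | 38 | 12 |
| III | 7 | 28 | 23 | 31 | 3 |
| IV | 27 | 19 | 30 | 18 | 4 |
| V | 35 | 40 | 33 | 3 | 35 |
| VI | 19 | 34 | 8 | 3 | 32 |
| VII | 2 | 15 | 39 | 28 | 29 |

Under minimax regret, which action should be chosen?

II

Column bests: Weak=40, Fair=40, Strong=40, Boom=38, Surge=35.
I regrets: 6, 27, 0, 0, 10 → max 27
II regrets: 0, 20, 17, 0, 23 → max 23
III regrets: 33, 12, 17, 7, 32 → max 33
IV regrets: 13, 21, 10, 20, 31 → max 31
V regrets: 5, 0, 7, 35, 0 → max 35
VI regrets: 21, 6, 32, 35, 3 → max 35
VII regrets: 38, 25, 1, 10, 6 → max 38
Smallest max regret = 23 → II.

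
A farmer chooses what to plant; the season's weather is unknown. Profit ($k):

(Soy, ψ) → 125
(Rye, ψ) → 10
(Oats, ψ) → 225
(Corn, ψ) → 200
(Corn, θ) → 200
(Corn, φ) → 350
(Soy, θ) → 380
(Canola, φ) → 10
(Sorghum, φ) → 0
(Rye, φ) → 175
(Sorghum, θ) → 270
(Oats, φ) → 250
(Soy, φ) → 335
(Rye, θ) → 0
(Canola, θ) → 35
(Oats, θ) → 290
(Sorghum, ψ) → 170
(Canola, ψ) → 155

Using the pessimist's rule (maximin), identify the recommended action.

Row minima: Corn=200, Oats=225, Rye=0, Sorghum=0, Canola=10, Soy=125
Best worst-case = 225 → Oats.

Oats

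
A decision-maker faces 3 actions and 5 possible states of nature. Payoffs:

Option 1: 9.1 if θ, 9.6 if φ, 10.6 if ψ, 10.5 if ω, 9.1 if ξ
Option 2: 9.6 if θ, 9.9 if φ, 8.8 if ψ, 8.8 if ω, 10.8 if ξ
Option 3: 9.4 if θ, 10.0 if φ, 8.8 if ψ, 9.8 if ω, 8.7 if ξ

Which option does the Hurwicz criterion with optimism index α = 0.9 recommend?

Option 1: 0.9·10.6 + 0.1·9.1 = 10.45
Option 2: 0.9·10.8 + 0.1·8.8 = 10.6
Option 3: 0.9·10.0 + 0.1·8.7 = 9.87
Highest Hurwicz score = 10.6 → Option 2.

Option 2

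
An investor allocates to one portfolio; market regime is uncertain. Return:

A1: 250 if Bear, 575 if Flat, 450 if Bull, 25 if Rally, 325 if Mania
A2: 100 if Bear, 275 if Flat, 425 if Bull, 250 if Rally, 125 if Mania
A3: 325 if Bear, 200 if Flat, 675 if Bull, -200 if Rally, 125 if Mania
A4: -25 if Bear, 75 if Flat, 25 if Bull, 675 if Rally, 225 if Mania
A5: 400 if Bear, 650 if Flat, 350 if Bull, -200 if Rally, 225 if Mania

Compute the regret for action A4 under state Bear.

Best payoff under Bear is 400.
Regret = 400 − (-25) = 425.

425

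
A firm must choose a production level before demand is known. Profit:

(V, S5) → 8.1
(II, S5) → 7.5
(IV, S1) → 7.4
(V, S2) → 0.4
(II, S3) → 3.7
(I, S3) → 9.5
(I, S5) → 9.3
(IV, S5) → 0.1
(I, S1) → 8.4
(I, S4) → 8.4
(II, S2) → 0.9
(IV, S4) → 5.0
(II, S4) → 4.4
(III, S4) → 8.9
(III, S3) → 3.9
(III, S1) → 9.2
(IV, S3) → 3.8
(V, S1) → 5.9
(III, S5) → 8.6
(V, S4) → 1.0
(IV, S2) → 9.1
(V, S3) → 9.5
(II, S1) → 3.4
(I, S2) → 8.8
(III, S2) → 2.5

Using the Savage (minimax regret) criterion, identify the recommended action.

I

Column bests: S1=9.2, S2=9.1, S3=9.5, S4=8.9, S5=9.3.
I regrets: 0.8, 0.3, 0.0, 0.5, 0.0 → max 0.8
II regrets: 5.8, 8.2, 5.8, 4.5, 1.8 → max 8.2
III regrets: 0.0, 6.6, 5.6, 0.0, 0.7 → max 6.6
IV regrets: 1.8, 0.0, 5.7, 3.9, 9.2 → max 9.2
V regrets: 3.3, 8.7, 0.0, 7.9, 1.2 → max 8.7
Smallest max regret = 0.8 → I.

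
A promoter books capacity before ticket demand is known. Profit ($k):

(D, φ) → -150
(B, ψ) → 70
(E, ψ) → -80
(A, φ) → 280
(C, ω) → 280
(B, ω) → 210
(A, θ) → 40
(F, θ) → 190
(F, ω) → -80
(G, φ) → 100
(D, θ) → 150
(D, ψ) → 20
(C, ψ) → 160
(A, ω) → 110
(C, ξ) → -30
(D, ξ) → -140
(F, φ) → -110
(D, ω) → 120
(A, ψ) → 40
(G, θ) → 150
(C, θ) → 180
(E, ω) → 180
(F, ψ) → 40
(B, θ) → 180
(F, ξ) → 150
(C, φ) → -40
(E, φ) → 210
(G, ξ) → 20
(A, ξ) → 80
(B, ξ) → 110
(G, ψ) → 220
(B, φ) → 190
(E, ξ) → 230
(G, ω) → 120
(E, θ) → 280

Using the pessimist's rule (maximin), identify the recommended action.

Row minima: A=40, B=70, C=-40, D=-150, E=-80, F=-110, G=20
Best worst-case = 70 → B.

B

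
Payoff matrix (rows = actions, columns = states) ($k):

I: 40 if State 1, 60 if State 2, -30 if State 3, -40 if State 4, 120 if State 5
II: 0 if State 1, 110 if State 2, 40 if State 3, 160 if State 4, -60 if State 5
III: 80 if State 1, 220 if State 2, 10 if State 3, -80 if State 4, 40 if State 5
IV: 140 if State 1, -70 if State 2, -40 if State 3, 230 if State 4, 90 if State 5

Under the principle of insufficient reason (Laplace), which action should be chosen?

Row averages: I=30, II=50, III=54, IV=70
Highest average = 70 → IV.

IV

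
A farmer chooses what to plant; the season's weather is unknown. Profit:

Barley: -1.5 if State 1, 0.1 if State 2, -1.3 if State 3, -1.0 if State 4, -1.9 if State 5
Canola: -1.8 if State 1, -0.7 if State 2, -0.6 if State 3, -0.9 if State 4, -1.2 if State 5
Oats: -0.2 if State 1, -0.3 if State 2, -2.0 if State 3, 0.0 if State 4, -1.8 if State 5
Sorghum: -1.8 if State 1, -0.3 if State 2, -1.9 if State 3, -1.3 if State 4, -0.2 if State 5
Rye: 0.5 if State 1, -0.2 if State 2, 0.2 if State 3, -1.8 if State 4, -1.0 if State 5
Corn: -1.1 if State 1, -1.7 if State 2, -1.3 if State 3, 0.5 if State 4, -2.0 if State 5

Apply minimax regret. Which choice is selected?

Column bests: State 1=0.5, State 2=0.1, State 3=0.2, State 4=0.5, State 5=-0.2.
Barley regrets: 2.0, 0.0, 1.5, 1.5, 1.7 → max 2.0
Canola regrets: 2.3, 0.8, 0.8, 1.4, 1.0 → max 2.3
Oats regrets: 0.7, 0.4, 2.2, 0.5, 1.6 → max 2.2
Sorghum regrets: 2.3, 0.4, 2.1, 1.8, 0.0 → max 2.3
Rye regrets: 0.0, 0.3, 0.0, 2.3, 0.8 → max 2.3
Corn regrets: 1.6, 1.8, 1.5, 0.0, 1.8 → max 1.8
Smallest max regret = 1.8 → Corn.

Corn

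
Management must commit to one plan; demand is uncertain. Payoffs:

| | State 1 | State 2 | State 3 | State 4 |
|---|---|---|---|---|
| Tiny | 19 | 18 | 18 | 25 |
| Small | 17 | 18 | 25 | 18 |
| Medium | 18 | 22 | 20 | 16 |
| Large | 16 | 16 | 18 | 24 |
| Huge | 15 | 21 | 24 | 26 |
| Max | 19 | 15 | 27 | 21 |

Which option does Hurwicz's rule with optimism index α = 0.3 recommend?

Tiny

Tiny: 0.3·25 + 0.7·18 = 20.1
Small: 0.3·25 + 0.7·17 = 19.4
Medium: 0.3·22 + 0.7·16 = 17.8
Large: 0.3·24 + 0.7·16 = 18.4
Huge: 0.3·26 + 0.7·15 = 18.3
Max: 0.3·27 + 0.7·15 = 18.6
Highest Hurwicz score = 20.1 → Tiny.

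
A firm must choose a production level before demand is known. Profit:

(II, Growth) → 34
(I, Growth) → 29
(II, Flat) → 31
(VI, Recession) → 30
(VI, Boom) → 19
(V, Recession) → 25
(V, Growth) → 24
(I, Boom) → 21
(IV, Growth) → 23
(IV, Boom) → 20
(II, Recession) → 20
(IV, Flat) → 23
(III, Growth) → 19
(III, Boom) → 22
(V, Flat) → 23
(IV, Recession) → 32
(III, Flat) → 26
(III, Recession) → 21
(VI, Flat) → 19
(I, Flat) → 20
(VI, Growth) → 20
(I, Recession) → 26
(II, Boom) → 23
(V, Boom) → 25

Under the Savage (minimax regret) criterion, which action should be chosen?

V

Column bests: Recession=32, Flat=31, Growth=34, Boom=25.
I regrets: 6, 11, 5, 4 → max 11
II regrets: 12, 0, 0, 2 → max 12
III regrets: 11, 5, 15, 3 → max 15
IV regrets: 0, 8, 11, 5 → max 11
V regrets: 7, 8, 10, 0 → max 10
VI regrets: 2, 12, 14, 6 → max 14
Smallest max regret = 10 → V.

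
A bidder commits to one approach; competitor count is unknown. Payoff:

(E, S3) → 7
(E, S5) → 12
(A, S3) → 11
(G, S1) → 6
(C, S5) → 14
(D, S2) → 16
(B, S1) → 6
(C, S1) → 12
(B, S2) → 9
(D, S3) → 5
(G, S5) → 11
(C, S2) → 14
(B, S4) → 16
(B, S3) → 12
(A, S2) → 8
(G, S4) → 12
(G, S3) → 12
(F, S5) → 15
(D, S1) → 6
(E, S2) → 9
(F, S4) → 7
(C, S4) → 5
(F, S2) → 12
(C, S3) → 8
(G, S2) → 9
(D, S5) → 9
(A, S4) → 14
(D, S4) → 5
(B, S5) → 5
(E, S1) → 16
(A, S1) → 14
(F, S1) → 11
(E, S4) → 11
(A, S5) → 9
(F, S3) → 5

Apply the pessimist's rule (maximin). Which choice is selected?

A

Row minima: A=8, B=5, C=5, D=5, E=7, F=5, G=6
Best worst-case = 8 → A.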